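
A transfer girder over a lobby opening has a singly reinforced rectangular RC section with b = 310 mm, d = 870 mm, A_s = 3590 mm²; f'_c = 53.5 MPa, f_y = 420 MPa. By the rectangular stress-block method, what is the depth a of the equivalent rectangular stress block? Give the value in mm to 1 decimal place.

a ≈ 107.0 mm

T = A_s f_y = 3590 × 420 = 1507800 N = 1507.8 kN.
Setting C = 0.85 f'_c a b equal to T: a = 1507800/(0.85 × 53.5 × 310) = 107.0 mm.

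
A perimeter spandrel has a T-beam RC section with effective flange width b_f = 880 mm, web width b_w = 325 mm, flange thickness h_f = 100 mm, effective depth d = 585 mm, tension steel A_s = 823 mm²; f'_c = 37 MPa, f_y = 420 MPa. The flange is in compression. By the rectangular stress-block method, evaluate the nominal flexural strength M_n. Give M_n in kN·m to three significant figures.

M_n ≈ 200 kN·m

Tension: T = A_s f_y = 823 × 420 = 345660 N.
Try a within the flange: a = T/(0.85 f'_c b_f) = 345660/(0.85 × 37 × 880) = 12.49 mm.
Since a = 12.49 ≤ h_f = 100 mm, the stress block lies entirely in the flange; analyse as a rectangular beam of width b_f.
M_n = T(d − a/2) = 345660 × (585 − 6.245) = 200.05 × 10⁶ N·mm.
M_n = 200.05 kN·m.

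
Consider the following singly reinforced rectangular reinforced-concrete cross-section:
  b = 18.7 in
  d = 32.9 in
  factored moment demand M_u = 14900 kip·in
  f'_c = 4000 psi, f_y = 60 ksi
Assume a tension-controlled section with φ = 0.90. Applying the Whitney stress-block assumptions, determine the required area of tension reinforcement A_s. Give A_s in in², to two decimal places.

A_s ≈ 9.75 in²

M_n = M_u/φ = 14900/0.90 = 16555.6 kip·in.
From M_n = 0.85 f'_c a b (d − a/2):
a = d − √(d² − 2M_n/(0.85 f'_c b)) = 32.9 − √(32.9² − 2 × 16555.6/(0.85 × 4 × 18.7)) = 9.201 in.
A_s = 0.85 f'_c a b / f_y = 0.85 × 4 × 9.201 × 18.7 / 60 = 9.750 in².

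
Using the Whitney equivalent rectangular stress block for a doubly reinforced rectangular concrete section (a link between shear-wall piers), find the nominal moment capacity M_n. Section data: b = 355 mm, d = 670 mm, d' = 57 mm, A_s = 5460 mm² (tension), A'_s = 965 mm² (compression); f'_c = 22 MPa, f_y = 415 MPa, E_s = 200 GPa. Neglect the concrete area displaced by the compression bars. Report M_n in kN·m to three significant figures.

M_n ≈ 1230 kN·m

Assume both tension and compression steel yield.
Net tension couple steel: A_s − A'_s = 4495 mm².
a = (A_s − A'_s) f_y / (0.85 f'_c b) = 1865425/(0.85 × 22 × 355) = 281.00 mm.
c = a/β₁ = 281.00/0.85 = 330.59 mm; ε'_s = 0.003(c − d')/c = 0.0025 ≥ f_y/E_s = 0.0021, so compression steel does yield.
M_n = (A_s − A'_s) f_y (d − a/2) + A'_s f_y (d − d') = [1865425 × (670 − 140.5) + 400475 × (670 − 57)] × 10⁻⁶ = 987.74 + 245.49 = 1233.23 kN·m.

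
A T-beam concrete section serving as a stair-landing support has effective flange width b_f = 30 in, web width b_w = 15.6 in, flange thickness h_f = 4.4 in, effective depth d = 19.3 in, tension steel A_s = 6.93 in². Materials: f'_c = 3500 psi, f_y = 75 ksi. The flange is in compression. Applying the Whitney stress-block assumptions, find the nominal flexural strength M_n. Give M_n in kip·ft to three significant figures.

Tension: T = A_s f_y = 6.93 × 75 = 519.75 kips.
Try a within the flange: a = T/(0.85 f'_c b_f) = 519.75/(0.85 × 3.5 × 30) = 5.824 in.
a = 5.824 > h_f = 4.4 in: the block extends into the web. Split into flange-overhang and web parts.
C_f = 0.85 f'_c (b_f − b_w) h_f = 0.85 × 3.5 × (30 − 15.6) × 4.4 = 188.5 kips.
Remaining web compression depth: a_w = (T − C_f)/(0.85 f'_c b_w) = (519.75 − 188.5)/(0.85 × 3.5 × 15.6) = 7.137 in.
M_n = C_f(d − h_f/2) + (T − C_f)(d − a_w/2) = 188.5 × (19.3 − 2.2) + 331.25 × (19.3 − 3.5685) = 3223.4 + 5211.1 = 8434.5 kip·in.
M_n = 8434.5/12 = 702.88 kip·ft.

M_n ≈ 703 kip·ft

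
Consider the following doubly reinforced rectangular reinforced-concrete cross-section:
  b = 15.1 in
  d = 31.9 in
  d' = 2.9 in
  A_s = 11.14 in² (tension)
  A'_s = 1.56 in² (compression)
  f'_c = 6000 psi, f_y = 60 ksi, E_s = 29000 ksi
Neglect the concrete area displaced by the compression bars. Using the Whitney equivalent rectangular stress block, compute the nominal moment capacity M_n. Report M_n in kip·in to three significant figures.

M_n ≈ 18900 kip·in

Assume both steels yield.
a = (A_s − A'_s) f_y/(0.85 f'_c b) = (11.14 − 1.56) × 60/(0.85 × 6 × 15.1) = 7.464 in.
c = a/β₁ = 7.464/0.75 = 9.952 in; ε'_s = 0.003(c − d')/c = 0.0021 ≥ ε_y = 0.0021, so the compression steel yields.
M_n = (A_s − A'_s) f_y (d − a/2) + A'_s f_y (d − d') = 574.8 × (31.9 − 3.732) + 93.6 × (31.9 − 2.9) = 16191.0 + 2714.4 = 18905.4 kip·in.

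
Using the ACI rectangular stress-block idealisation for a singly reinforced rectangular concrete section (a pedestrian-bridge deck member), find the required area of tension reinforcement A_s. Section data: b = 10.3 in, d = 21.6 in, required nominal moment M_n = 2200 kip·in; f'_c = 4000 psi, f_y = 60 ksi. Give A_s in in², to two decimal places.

A_s ≈ 1.83 in²

From M_n = 0.85 f'_c a b (d − a/2):
a = d − √(d² − 2M_n/(0.85 f'_c b)) = 21.6 − √(21.6² − 2 × 2200/(0.85 × 4 × 10.3)) = 3.136 in.
A_s = 0.85 f'_c a b / f_y = 0.85 × 4 × 3.136 × 10.3 / 60 = 1.830 in².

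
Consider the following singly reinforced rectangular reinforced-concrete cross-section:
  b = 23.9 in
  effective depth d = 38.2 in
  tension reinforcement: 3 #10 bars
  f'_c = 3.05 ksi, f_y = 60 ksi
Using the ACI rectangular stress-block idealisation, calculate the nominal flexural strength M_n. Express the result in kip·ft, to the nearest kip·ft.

A_s = 3 × 1.27 = 3.81 in².
T = A_s f_y = 3.81 × 60 = 228.6 kips.
a = T/(0.85 f'_c b) = 228.6/(0.85 × 3.05 × 23.9) = 3.689 in.
M_n = T(d − a/2) = 228.6 × (38.2 − 1.8445) = 8310.9 kip·in = 8310.9/12 = 692.58 kip·ft.

M_n ≈ 693 kip·ft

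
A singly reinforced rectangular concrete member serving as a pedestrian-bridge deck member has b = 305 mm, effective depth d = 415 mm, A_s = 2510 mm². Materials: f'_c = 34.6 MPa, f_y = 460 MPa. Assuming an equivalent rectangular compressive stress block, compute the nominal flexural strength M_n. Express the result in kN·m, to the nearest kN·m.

T = A_s f_y = 2510 × 460 = 1154600 N = 1154.6 kN.
From C = T: a = T/(0.85 f'_c b) = 1154600/(0.85 × 34.6 × 305) = 128.72 mm.
M_n = T(d − a/2) = 1154.6 kN × (415 − 64.36) mm = 404.85 kN·m.

M_n ≈ 405 kN·m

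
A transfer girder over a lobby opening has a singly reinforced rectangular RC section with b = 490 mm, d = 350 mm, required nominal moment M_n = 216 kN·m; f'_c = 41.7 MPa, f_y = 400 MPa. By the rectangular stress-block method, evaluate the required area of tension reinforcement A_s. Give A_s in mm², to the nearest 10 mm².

A_s ≈ 1630 mm²

With M_n = 0.85 f'_c a b (d − a/2), solve the quadratic for a:
a = d − √(d² − 2M_n/(0.85 f'_c b)) = 350 − √(350² − 2 × 216×10⁶/(0.85 × 41.7 × 490)) = 37.55 mm.
A_s = 0.85 f'_c a b / f_y = 0.85 × 41.7 × 37.55 × 490 / 400 = 1630.4 mm².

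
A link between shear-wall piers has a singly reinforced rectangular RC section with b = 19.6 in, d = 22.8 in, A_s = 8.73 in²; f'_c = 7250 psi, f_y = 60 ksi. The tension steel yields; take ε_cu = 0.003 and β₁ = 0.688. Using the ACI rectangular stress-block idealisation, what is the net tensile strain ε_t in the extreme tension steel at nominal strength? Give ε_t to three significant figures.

a = A_s f_y/(0.85 f'_c b) = 4.337 in.
β₁ = 0.688, so c = a/β₁ = 4.337/0.688 = 6.304 in.
From the linear strain diagram with ε_cu = 0.003: ε_t = 0.003 (d − c)/c = 0.003 × (22.8 − 6.304)/6.304 = 0.00785.
Since ε_t ≥ 0.005, the section is tension-controlled.

ε_t ≈ 0.00785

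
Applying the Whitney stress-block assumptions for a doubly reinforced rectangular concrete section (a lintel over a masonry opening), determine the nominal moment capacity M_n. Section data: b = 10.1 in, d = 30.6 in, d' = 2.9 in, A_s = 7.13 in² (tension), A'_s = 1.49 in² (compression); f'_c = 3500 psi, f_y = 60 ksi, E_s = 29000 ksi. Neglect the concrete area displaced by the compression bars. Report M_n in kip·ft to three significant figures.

M_n ≈ 910 kip·ft

Assume both steels yield.
a = (A_s − A'_s) f_y/(0.85 f'_c b) = (7.13 − 1.49) × 60/(0.85 × 3.5 × 10.1) = 11.262 in.
c = a/β₁ = 11.262/0.85 = 13.249 in; ε'_s = 0.003(c − d')/c = 0.0023 ≥ ε_y = 0.0021, so the compression steel yields.
M_n = (A_s − A'_s) f_y (d − a/2) + A'_s f_y (d − d') = 338.4 × (30.6 − 5.631) + 89.4 × (30.6 − 2.9) = 8449.5 + 2476.4 = 10925.9 kip·in = 10925.9/12 = 910.49 kip·ft.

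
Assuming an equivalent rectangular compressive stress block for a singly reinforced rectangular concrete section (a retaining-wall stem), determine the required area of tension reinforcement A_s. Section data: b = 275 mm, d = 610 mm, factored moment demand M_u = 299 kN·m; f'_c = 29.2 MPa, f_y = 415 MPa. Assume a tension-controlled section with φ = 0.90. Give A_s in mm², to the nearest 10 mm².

A_s ≈ 1410 mm²

M_n = M_u/φ = 299/0.90 = 332.222 kN·m.
With M_n = 0.85 f'_c a b (d − a/2), solve the quadratic for a:
a = d − √(d² − 2M_n/(0.85 f'_c b)) = 610 − √(610² − 2 × 332.222×10⁶/(0.85 × 29.2 × 275)) = 85.83 mm.
A_s = 0.85 f'_c a b / f_y = 0.85 × 29.2 × 85.83 × 275 / 415 = 1411.6 mm².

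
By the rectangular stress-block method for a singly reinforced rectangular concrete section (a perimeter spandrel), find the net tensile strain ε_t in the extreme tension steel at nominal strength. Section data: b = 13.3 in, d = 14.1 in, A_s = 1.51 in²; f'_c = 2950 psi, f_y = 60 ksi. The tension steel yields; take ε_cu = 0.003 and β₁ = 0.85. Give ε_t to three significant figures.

a = A_s f_y/(0.85 f'_c b) = 2.717 in.
β₁ = 0.85, so c = a/β₁ = 2.717/0.85 = 3.196 in.
From the linear strain diagram with ε_cu = 0.003: ε_t = 0.003 (d − c)/c = 0.003 × (14.1 − 3.196)/3.196 = 0.0102.
Since ε_t ≥ 0.005, the section is tension-controlled.

ε_t ≈ 0.0102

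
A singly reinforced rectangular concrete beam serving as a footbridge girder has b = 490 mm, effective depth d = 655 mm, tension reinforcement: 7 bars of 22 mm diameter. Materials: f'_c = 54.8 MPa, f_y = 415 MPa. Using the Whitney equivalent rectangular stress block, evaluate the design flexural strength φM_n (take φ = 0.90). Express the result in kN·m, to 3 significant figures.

φM_n ≈ 627 kN·m

A_s = 7 × 380 = 2660 mm².
T = A_s f_y = 2660 × 415 = 1103900 N = 1103.9 kN.
From C = T: a = T/(0.85 f'_c b) = 1103900/(0.85 × 54.8 × 490) = 48.37 mm.
M_n = T(d − a/2) = 1103.9 kN × (655 − 24.185) mm = 696.36 kN·m.
φM_n = 0.90 × 696.36 = 626.72 kN·m.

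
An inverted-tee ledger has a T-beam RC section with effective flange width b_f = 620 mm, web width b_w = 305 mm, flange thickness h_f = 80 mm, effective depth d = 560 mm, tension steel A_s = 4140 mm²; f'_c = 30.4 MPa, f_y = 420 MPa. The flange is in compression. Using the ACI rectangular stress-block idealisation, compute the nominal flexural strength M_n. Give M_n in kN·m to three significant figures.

Tension: T = A_s f_y = 4140 × 420 = 1738800 N.
Try a within the flange: a = T/(0.85 f'_c b_f) = 1738800/(0.85 × 30.4 × 620) = 108.53 mm.
a = 108.53 > h_f = 80 mm: the block extends into the web. Split into flange-overhang and web parts.
C_f = 0.85 f'_c (b_f − b_w) h_f = 0.85 × 30.4 × (620 − 305) × 80 = 651168 N.
Remaining web compression depth: a_w = (T − C_f)/(0.85 f'_c b_w) = (1738800 − 651168)/(0.85 × 30.4 × 305) = 138.00 mm.
M_n = C_f(d − h_f/2) + (T − C_f)(d − a_w/2) = 651168 × (560 − 40) + 1087632 × (560 − 69) = 338.61 + 534.03 = 872.64 × 10⁶ N·mm.
M_n = 872.64 kN·m.

M_n ≈ 873 kN·m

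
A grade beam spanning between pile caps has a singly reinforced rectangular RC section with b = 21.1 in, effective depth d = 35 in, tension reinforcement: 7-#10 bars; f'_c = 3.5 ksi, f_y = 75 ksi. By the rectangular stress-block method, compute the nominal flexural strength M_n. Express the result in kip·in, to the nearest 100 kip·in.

M_n ≈ 19800 kip·in

A_s = 7 × 1.27 = 8.89 in².
T = A_s f_y = 8.89 × 75 = 666.75 kips.
a = T/(0.85 f'_c b) = 666.75/(0.85 × 3.5 × 21.1) = 10.622 in.
M_n = T(d − a/2) = 666.75 × (35 − 5.311) = 19795.1 kip·in.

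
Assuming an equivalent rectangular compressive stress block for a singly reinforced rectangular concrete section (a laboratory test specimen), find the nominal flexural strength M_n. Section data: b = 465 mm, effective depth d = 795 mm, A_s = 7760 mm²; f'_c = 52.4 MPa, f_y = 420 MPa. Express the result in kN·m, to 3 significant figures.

T = A_s f_y = 7760 × 420 = 3259200 N = 3259.2 kN.
From C = T: a = T/(0.85 f'_c b) = 3259200/(0.85 × 52.4 × 465) = 157.36 mm.
M_n = T(d − a/2) = 3259.2 kN × (795 − 78.68) mm = 2334.63 kN·m.

M_n ≈ 2330 kN·m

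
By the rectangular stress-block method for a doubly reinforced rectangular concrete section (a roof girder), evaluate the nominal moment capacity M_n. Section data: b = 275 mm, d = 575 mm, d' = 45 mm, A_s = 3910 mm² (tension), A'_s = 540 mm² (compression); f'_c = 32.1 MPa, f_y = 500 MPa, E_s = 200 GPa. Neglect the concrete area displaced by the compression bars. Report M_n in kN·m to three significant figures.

M_n ≈ 923 kN·m

Assume both tension and compression steel yield.
Net tension couple steel: A_s − A'_s = 3370 mm².
a = (A_s − A'_s) f_y / (0.85 f'_c b) = 1685000/(0.85 × 32.1 × 275) = 224.57 mm.
c = a/β₁ = 224.57/0.821 = 273.53 mm; ε'_s = 0.003(c − d')/c = 0.0025 ≥ f_y/E_s = 0.0025, so compression steel does yield.
M_n = (A_s − A'_s) f_y (d − a/2) + A'_s f_y (d − d') = [1685000 × (575 − 112.285) + 270000 × (575 − 45)] × 10⁻⁶ = 779.67 + 143.10 = 922.77 kN·m.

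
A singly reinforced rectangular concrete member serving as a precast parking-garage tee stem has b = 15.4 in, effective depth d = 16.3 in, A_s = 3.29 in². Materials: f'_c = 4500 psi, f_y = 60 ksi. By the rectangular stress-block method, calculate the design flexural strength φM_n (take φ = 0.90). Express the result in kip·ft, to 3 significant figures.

φM_n ≈ 217 kip·ft

T = A_s f_y = 3.29 × 60 = 197.4 kips.
a = T/(0.85 f'_c b) = 197.4/(0.85 × 4.5 × 15.4) = 3.351 in.
M_n = T(d − a/2) = 197.4 × (16.3 − 1.6755) = 2886.9 kip·in = 2886.9/12 = 240.58 kip·ft.
φM_n = 0.90 × 240.58 = 216.52 kip·ft.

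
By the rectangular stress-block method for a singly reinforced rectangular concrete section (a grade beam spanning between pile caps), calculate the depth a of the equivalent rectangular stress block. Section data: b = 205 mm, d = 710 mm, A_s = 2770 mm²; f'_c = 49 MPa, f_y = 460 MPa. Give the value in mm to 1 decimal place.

a ≈ 149.2 mm

T = A_s f_y = 2770 × 460 = 1274200 N = 1274.2 kN.
Setting C = 0.85 f'_c a b equal to T: a = 1274200/(0.85 × 49 × 205) = 149.2 mm.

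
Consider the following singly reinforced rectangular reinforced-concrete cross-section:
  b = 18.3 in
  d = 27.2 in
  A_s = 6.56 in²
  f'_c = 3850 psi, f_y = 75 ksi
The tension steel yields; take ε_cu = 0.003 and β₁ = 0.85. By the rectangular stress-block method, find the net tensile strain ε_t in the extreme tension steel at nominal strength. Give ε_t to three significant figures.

ε_t ≈ 0.00544

a = A_s f_y/(0.85 f'_c b) = 8.216 in.
β₁ = 0.85, so c = a/β₁ = 8.216/0.85 = 9.666 in.
From the linear strain diagram with ε_cu = 0.003: ε_t = 0.003 (d − c)/c = 0.003 × (27.2 − 9.666)/9.666 = 0.00544.
Since ε_t ≥ 0.005, the section is tension-controlled.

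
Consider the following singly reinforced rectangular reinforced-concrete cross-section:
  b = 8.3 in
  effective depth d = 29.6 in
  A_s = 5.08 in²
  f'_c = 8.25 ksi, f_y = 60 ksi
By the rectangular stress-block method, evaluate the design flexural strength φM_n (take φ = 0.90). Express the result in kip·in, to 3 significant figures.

T = A_s f_y = 5.08 × 60 = 304.8 kips.
a = T/(0.85 f'_c b) = 304.8/(0.85 × 8.25 × 8.3) = 5.237 in.
M_n = T(d − a/2) = 304.8 × (29.6 − 2.6185) = 8224.0 kip·in.
φM_n = 0.90 × 8224.0 = 7401.6 kip·in.

φM_n ≈ 7400 kip·in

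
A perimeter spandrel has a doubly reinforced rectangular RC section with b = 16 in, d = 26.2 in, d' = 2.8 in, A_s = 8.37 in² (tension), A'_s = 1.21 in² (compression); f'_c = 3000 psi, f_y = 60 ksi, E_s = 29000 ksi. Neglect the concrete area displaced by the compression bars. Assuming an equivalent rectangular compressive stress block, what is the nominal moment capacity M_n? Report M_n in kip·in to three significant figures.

Assume both steels yield.
a = (A_s − A'_s) f_y/(0.85 f'_c b) = (8.37 − 1.21) × 60/(0.85 × 3 × 16) = 10.529 in.
c = a/β₁ = 10.529/0.85 = 12.387 in; ε'_s = 0.003(c − d')/c = 0.0023 ≥ ε_y = 0.0021, so the compression steel yields.
M_n = (A_s − A'_s) f_y (d − a/2) + A'_s f_y (d − d') = 429.6 × (26.2 − 5.2645) + 72.6 × (26.2 − 2.8) = 8993.9 + 1698.8 = 10692.7 kip·in.

M_n ≈ 10700 kip·in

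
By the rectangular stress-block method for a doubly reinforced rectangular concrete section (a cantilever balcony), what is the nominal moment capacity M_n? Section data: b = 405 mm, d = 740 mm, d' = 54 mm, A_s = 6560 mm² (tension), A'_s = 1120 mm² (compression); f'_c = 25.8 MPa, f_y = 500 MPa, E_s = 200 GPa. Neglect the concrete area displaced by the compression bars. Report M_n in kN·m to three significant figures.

M_n ≈ 1980 kN·m

Assume both tension and compression steel yield.
Net tension couple steel: A_s − A'_s = 5440 mm².
a = (A_s − A'_s) f_y / (0.85 f'_c b) = 2720000/(0.85 × 25.8 × 405) = 306.25 mm.
c = a/β₁ = 306.25/0.85 = 360.29 mm; ε'_s = 0.003(c − d')/c = 0.0026 ≥ f_y/E_s = 0.0025, so compression steel does yield.
M_n = (A_s − A'_s) f_y (d − a/2) + A'_s f_y (d − d') = [2720000 × (740 − 153.125) + 560000 × (740 − 54)] × 10⁻⁶ = 1596.30 + 384.16 = 1980.46 kN·m.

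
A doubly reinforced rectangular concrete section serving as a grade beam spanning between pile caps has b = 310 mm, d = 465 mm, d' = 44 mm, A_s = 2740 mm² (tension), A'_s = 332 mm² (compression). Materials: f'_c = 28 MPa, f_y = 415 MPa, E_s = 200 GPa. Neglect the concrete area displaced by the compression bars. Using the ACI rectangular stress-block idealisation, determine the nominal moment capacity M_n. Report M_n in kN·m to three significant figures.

Assume both tension and compression steel yield.
Net tension couple steel: A_s − A'_s = 2408 mm².
a = (A_s − A'_s) f_y / (0.85 f'_c b) = 999320/(0.85 × 28 × 310) = 135.45 mm.
c = a/β₁ = 135.45/0.85 = 159.35 mm; ε'_s = 0.003(c − d')/c = 0.0022 ≥ f_y/E_s = 0.0021, so compression steel does yield.
M_n = (A_s − A'_s) f_y (d − a/2) + A'_s f_y (d − d') = [999320 × (465 − 67.725) + 137780 × (465 − 44)] × 10⁻⁶ = 397.00 + 58.01 = 455.01 kN·m.

M_n ≈ 455 kN·m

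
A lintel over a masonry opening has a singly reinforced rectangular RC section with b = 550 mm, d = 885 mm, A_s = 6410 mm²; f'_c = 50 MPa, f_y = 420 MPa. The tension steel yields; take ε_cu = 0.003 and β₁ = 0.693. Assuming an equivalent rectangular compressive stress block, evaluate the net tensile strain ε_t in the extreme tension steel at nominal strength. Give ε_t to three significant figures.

a = A_s f_y/(0.85 f'_c b) = 115.17 mm.
β₁ = 0.693, so c = a/β₁ = 115.17/0.693 = 166.19 mm.
From the linear strain diagram with ε_cu = 0.003: ε_t = 0.003 (d − c)/c = 0.003 × (885 − 166.19)/166.19 = 0.0130.
Since ε_t ≥ 0.005, the section is tension-controlled.

ε_t ≈ 0.0130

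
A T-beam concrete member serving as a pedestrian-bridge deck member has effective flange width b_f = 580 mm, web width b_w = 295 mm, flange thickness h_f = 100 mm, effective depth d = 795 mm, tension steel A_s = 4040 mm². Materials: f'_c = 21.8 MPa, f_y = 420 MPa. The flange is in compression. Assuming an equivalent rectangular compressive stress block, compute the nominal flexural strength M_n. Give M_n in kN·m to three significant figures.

M_n ≈ 1200 kN·m

Tension: T = A_s f_y = 4040 × 420 = 1696800 N.
Try a within the flange: a = T/(0.85 f'_c b_f) = 1696800/(0.85 × 21.8 × 580) = 157.88 mm.
a = 157.88 > h_f = 100 mm: the block extends into the web. Split into flange-overhang and web parts.
C_f = 0.85 f'_c (b_f − b_w) h_f = 0.85 × 21.8 × (580 − 295) × 100 = 528105 N.
Remaining web compression depth: a_w = (T − C_f)/(0.85 f'_c b_w) = (1696800 − 528105)/(0.85 × 21.8 × 295) = 213.80 mm.
M_n = C_f(d − h_f/2) + (T − C_f)(d − a_w/2) = 528105 × (795 − 50) + 1168695 × (795 − 106.9) = 393.44 + 804.18 = 1197.62 × 10⁶ N·mm.
M_n = 1197.62 kN·m.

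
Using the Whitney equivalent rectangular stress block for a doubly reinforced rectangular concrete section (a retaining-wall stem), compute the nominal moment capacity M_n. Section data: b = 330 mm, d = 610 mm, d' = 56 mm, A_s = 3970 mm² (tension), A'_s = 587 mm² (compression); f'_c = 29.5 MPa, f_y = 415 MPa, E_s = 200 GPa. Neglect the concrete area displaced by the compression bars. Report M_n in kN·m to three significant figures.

Assume both tension and compression steel yield.
Net tension couple steel: A_s − A'_s = 3383 mm².
a = (A_s − A'_s) f_y / (0.85 f'_c b) = 1403945/(0.85 × 29.5 × 330) = 169.67 mm.
c = a/β₁ = 169.67/0.839 = 202.23 mm; ε'_s = 0.003(c − d')/c = 0.0022 ≥ f_y/E_s = 0.0021, so compression steel does yield.
M_n = (A_s − A'_s) f_y (d − a/2) + A'_s f_y (d − d') = [1403945 × (610 − 84.835) + 243605 × (610 − 56)] × 10⁻⁶ = 737.30 + 134.96 = 872.26 kN·m.

M_n ≈ 872 kN·m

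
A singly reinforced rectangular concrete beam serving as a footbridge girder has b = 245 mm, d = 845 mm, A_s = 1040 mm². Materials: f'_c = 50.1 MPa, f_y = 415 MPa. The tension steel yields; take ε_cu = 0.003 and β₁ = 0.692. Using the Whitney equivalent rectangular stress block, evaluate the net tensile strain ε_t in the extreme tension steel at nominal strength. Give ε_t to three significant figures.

a = A_s f_y/(0.85 f'_c b) = 41.37 mm.
β₁ = 0.692, so c = a/β₁ = 41.37/0.692 = 59.78 mm.
From the linear strain diagram with ε_cu = 0.003: ε_t = 0.003 (d − c)/c = 0.003 × (845 − 59.78)/59.78 = 0.0394.
Since ε_t ≥ 0.005, the section is tension-controlled.

ε_t ≈ 0.0394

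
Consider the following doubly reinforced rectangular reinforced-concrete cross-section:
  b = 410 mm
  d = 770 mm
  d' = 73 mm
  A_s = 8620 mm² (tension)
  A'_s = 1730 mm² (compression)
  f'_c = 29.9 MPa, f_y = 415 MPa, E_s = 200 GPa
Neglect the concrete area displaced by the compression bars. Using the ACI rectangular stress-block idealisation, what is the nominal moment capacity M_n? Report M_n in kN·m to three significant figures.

M_n ≈ 2310 kN·m

Assume both tension and compression steel yield.
Net tension couple steel: A_s − A'_s = 6890 mm².
a = (A_s − A'_s) f_y / (0.85 f'_c b) = 2859350/(0.85 × 29.9 × 410) = 274.41 mm.
c = a/β₁ = 274.41/0.836 = 328.24 mm; ε'_s = 0.003(c − d')/c = 0.0023 ≥ f_y/E_s = 0.0021, so compression steel does yield.
M_n = (A_s − A'_s) f_y (d − a/2) + A'_s f_y (d − d') = [2859350 × (770 − 137.205) + 717950 × (770 − 73)] × 10⁻⁶ = 1809.38 + 500.41 = 2309.79 kN·m.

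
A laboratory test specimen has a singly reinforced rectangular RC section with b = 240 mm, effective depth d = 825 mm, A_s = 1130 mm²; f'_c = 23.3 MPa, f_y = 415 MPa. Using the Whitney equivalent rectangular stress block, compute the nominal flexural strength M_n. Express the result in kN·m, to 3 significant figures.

M_n ≈ 364 kN·m

T = A_s f_y = 1130 × 415 = 468950 N = 468.95 kN.
From C = T: a = T/(0.85 f'_c b) = 468950/(0.85 × 23.3 × 240) = 98.66 mm.
M_n = T(d − a/2) = 468.95 kN × (825 − 49.33) mm = 363.75 kN·m.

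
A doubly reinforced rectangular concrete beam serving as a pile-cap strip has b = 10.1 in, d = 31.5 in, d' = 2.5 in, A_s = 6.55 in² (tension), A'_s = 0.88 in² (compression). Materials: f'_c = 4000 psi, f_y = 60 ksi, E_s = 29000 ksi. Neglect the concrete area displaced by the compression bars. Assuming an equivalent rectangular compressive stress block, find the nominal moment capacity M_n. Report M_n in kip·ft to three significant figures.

M_n ≈ 880 kip·ft

Assume both steels yield.
a = (A_s − A'_s) f_y/(0.85 f'_c b) = (6.55 − 0.88) × 60/(0.85 × 4 × 10.1) = 9.907 in.
c = a/β₁ = 9.907/0.85 = 11.655 in; ε'_s = 0.003(c − d')/c = 0.0024 ≥ ε_y = 0.0021, so the compression steel yields.
M_n = (A_s − A'_s) f_y (d − a/2) + A'_s f_y (d − d') = 340.2 × (31.5 − 4.9535) + 52.8 × (31.5 − 2.5) = 9031.1 + 1531.2 = 10562.3 kip·in = 10562.3/12 = 880.19 kip·ft.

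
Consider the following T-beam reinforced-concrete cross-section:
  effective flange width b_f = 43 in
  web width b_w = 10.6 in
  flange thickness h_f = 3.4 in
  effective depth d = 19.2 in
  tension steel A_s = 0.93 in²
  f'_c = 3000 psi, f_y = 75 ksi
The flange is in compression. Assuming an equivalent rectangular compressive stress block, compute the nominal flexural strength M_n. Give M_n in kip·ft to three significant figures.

M_n ≈ 110 kip·ft

Tension: T = A_s f_y = 0.93 × 75 = 69.75 kips.
Try a within the flange: a = T/(0.85 f'_c b_f) = 69.75/(0.85 × 3 × 43) = 0.636 in.
Since a = 0.636 ≤ h_f = 3.4 in, the stress block lies entirely in the flange; analyse as a rectangular beam of width b_f.
M_n = T(d − a/2) = 69.75 × (19.2 − 0.318) = 1317.0 kip·in.
M_n = 1317.0/12 = 109.75 kip·ft.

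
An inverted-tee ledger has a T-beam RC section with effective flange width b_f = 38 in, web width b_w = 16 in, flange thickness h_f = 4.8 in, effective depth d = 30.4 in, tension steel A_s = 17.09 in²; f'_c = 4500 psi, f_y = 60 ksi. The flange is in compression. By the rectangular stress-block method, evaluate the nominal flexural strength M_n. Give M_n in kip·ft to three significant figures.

Tension: T = A_s f_y = 17.09 × 60 = 1025.4 kips.
Try a within the flange: a = T/(0.85 f'_c b_f) = 1025.4/(0.85 × 4.5 × 38) = 7.055 in.
a = 7.055 > h_f = 4.8 in: the block extends into the web. Split into flange-overhang and web parts.
C_f = 0.85 f'_c (b_f − b_w) h_f = 0.85 × 4.5 × (38 − 16) × 4.8 = 403.9 kips.
Remaining web compression depth: a_w = (T − C_f)/(0.85 f'_c b_w) = (1025.4 − 403.9)/(0.85 × 4.5 × 16) = 10.155 in.
M_n = C_f(d − h_f/2) + (T − C_f)(d − a_w/2) = 403.9 × (30.4 − 2.4) + 621.5 × (30.4 − 5.0775) = 11309.2 + 15737.9 = 27047.1 kip·in.
M_n = 27047.1/12 = 2253.93 kip·ft.

M_n ≈ 2250 kip·ft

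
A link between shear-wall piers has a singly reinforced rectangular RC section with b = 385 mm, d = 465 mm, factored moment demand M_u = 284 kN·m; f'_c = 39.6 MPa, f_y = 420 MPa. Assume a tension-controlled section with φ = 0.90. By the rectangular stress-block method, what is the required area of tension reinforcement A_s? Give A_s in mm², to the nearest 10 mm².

M_n = M_u/φ = 284/0.90 = 315.556 kN·m.
With M_n = 0.85 f'_c a b (d − a/2), solve the quadratic for a:
a = d − √(d² − 2M_n/(0.85 f'_c b)) = 465 − √(465² − 2 × 315.556×10⁶/(0.85 × 39.6 × 385)) = 55.70 mm.
A_s = 0.85 f'_c a b / f_y = 0.85 × 39.6 × 55.70 × 385 / 420 = 1718.6 mm².

A_s ≈ 1720 mm²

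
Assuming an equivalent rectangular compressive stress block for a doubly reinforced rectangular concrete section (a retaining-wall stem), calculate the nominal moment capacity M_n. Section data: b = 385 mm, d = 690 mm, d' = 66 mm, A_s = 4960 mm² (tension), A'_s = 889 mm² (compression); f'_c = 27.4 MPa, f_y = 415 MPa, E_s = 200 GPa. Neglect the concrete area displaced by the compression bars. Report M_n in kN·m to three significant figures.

M_n ≈ 1240 kN·m

Assume both tension and compression steel yield.
Net tension couple steel: A_s − A'_s = 4071 mm².
a = (A_s − A'_s) f_y / (0.85 f'_c b) = 1689465/(0.85 × 27.4 × 385) = 188.42 mm.
c = a/β₁ = 188.42/0.85 = 221.67 mm; ε'_s = 0.003(c − d')/c = 0.0021 ≥ f_y/E_s = 0.0021, so compression steel does yield.
M_n = (A_s − A'_s) f_y (d − a/2) + A'_s f_y (d − d') = [1689465 × (690 − 94.21) + 368935 × (690 − 66)] × 10⁻⁶ = 1006.57 + 230.22 = 1236.79 kN·m.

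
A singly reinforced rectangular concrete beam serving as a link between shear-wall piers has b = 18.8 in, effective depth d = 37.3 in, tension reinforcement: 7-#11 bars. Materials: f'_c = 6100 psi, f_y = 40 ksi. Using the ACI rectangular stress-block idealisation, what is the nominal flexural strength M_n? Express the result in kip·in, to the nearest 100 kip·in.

A_s = 7 × 1.56 = 10.92 in².
T = A_s f_y = 10.92 × 40 = 436.8 kips.
a = T/(0.85 f'_c b) = 436.8/(0.85 × 6.1 × 18.8) = 4.481 in.
M_n = T(d − a/2) = 436.8 × (37.3 − 2.2405) = 15314.0 kip·in.

M_n ≈ 15300 kip·in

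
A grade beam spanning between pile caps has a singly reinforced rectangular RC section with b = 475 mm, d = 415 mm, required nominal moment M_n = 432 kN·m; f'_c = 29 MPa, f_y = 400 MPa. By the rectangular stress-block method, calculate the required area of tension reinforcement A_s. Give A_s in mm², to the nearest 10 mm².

A_s ≈ 2960 mm²

With M_n = 0.85 f'_c a b (d − a/2), solve the quadratic for a:
a = d − √(d² − 2M_n/(0.85 f'_c b)) = 415 − √(415² − 2 × 432×10⁶/(0.85 × 29 × 475)) = 101.26 mm.
A_s = 0.85 f'_c a b / f_y = 0.85 × 29 × 101.26 × 475 / 400 = 2964.1 mm².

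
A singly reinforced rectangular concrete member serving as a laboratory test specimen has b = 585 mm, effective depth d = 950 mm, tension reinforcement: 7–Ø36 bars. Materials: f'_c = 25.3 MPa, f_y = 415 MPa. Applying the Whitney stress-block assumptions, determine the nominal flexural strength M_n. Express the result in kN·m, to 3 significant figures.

M_n ≈ 2460 kN·m

A_s = 7 × 1018 = 7126 mm².
T = A_s f_y = 7126 × 415 = 2957290 N = 2957.29 kN.
From C = T: a = T/(0.85 f'_c b) = 2957290/(0.85 × 25.3 × 585) = 235.07 mm.
M_n = T(d − a/2) = 2957.29 kN × (950 − 117.535) mm = 2461.84 kN·m.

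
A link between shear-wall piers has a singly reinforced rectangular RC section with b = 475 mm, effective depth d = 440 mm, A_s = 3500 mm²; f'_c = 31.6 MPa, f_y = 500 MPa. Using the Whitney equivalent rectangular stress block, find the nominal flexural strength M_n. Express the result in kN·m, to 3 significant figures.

M_n ≈ 650 kN·m

T = A_s f_y = 3500 × 500 = 1750000 N = 1750 kN.
From C = T: a = T/(0.85 f'_c b) = 1750000/(0.85 × 31.6 × 475) = 137.16 mm.
M_n = T(d − a/2) = 1750 kN × (440 − 68.58) mm = 649.99 kN·m.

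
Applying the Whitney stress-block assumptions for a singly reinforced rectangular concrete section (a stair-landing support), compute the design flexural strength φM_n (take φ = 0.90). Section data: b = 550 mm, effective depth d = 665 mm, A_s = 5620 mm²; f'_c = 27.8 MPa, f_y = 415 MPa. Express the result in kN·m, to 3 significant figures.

T = A_s f_y = 5620 × 415 = 2332300 N = 2332.3 kN.
From C = T: a = T/(0.85 f'_c b) = 2332300/(0.85 × 27.8 × 550) = 179.46 mm.
M_n = T(d − a/2) = 2332.3 kN × (665 − 89.73) mm = 1341.70 kN·m.
φM_n = 0.90 × 1341.70 = 1207.53 kN·m.

φM_n ≈ 1210 kN·m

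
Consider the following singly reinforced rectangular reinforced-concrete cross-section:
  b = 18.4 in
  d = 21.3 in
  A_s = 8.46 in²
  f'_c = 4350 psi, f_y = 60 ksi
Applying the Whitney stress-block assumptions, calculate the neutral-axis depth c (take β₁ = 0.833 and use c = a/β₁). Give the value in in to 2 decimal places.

T = A_s f_y = 8.46 × 60 = 507.6 kips.
a = T/(0.85 f'_c b) = 507.6/(0.85 × 4.35 × 18.4) = 7.4610 in.
With β₁ = 0.833, c = a/β₁ = 7.4610/0.833 = 8.96 in.

c ≈ 8.96 in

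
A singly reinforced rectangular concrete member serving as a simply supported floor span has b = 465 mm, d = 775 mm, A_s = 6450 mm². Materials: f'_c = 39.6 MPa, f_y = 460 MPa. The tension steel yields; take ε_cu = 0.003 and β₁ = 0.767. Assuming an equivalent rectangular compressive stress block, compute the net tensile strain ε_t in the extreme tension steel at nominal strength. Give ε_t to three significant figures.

a = A_s f_y/(0.85 f'_c b) = 189.56 mm.
β₁ = 0.767, so c = a/β₁ = 189.56/0.767 = 247.14 mm.
From the linear strain diagram with ε_cu = 0.003: ε_t = 0.003 (d − c)/c = 0.003 × (775 − 247.14)/247.14 = 0.00641.
Since ε_t ≥ 0.005, the section is tension-controlled.

ε_t ≈ 0.00641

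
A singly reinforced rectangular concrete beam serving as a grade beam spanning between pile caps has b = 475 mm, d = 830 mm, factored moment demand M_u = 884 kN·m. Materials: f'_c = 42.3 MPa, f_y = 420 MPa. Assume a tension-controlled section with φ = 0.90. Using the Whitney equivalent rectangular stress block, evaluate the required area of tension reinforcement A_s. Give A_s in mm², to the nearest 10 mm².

A_s ≈ 2950 mm²

M_n = M_u/φ = 884/0.90 = 982.222 kN·m.
With M_n = 0.85 f'_c a b (d − a/2), solve the quadratic for a:
a = d − √(d² − 2M_n/(0.85 f'_c b)) = 830 − √(830² − 2 × 982.222×10⁶/(0.85 × 42.3 × 475)) = 72.45 mm.
A_s = 0.85 f'_c a b / f_y = 0.85 × 42.3 × 72.45 × 475 / 420 = 2946.1 mm².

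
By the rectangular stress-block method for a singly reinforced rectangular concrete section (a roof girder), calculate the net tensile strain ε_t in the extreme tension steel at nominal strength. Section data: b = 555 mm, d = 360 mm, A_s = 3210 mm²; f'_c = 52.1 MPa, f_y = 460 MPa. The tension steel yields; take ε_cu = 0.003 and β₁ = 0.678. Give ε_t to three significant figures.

ε_t ≈ 0.00919

a = A_s f_y/(0.85 f'_c b) = 60.08 mm.
β₁ = 0.678, so c = a/β₁ = 60.08/0.678 = 88.61 mm.
From the linear strain diagram with ε_cu = 0.003: ε_t = 0.003 (d − c)/c = 0.003 × (360 − 88.61)/88.61 = 0.00919.
Since ε_t ≥ 0.005, the section is tension-controlled.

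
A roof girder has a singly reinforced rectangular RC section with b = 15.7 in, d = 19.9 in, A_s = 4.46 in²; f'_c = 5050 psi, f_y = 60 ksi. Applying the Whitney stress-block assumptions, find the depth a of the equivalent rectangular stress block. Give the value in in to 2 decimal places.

a ≈ 3.97 in

T = A_s f_y = 4.46 × 60 = 267.6 kips.
a = T/(0.85 f'_c b) = 267.6/(0.85 × 5.05 × 15.7) = 3.97 in.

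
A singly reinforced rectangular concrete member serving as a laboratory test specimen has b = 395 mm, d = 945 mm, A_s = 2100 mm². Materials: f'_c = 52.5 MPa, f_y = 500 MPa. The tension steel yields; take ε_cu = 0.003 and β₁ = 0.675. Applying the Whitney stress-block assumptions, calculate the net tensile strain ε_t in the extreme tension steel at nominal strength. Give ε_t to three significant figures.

ε_t ≈ 0.0291

a = A_s f_y/(0.85 f'_c b) = 59.57 mm.
β₁ = 0.675, so c = a/β₁ = 59.57/0.675 = 88.25 mm.
From the linear strain diagram with ε_cu = 0.003: ε_t = 0.003 (d − c)/c = 0.003 × (945 − 88.25)/88.25 = 0.0291.
Since ε_t ≥ 0.005, the section is tension-controlled.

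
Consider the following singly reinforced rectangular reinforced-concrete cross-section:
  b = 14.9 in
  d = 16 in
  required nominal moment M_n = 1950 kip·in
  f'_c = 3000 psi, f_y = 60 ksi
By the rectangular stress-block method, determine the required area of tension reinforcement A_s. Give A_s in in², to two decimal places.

A_s ≈ 2.29 in²

From M_n = 0.85 f'_c a b (d − a/2):
a = d − √(d² − 2M_n/(0.85 f'_c b)) = 16 − √(16² − 2 × 1950/(0.85 × 3 × 14.9)) = 3.616 in.
A_s = 0.85 f'_c a b / f_y = 0.85 × 3 × 3.616 × 14.9 / 60 = 2.290 in².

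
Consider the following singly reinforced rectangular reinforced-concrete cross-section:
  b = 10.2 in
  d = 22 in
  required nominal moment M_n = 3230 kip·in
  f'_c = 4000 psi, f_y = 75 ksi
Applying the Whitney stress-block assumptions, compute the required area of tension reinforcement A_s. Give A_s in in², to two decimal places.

From M_n = 0.85 f'_c a b (d − a/2):
a = d − √(d² − 2M_n/(0.85 f'_c b)) = 22 − √(22² − 2 × 3230/(0.85 × 4 × 10.2)) = 4.745 in.
A_s = 0.85 f'_c a b / f_y = 0.85 × 4 × 4.745 × 10.2 / 75 = 2.194 in².

A_s ≈ 2.19 in²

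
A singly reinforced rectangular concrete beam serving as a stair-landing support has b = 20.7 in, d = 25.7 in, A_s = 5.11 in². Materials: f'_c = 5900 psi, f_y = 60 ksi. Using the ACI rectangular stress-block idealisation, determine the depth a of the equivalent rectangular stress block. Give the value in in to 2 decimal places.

T = A_s f_y = 5.11 × 60 = 306.6 kips.
a = T/(0.85 f'_c b) = 306.6/(0.85 × 5.9 × 20.7) = 2.95 in.

a ≈ 2.95 in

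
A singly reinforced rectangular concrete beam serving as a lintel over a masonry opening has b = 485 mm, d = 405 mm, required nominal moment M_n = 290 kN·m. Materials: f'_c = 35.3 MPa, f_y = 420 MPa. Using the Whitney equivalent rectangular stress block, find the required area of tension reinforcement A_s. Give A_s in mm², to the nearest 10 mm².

With M_n = 0.85 f'_c a b (d − a/2), solve the quadratic for a:
a = d − √(d² − 2M_n/(0.85 f'_c b)) = 405 − √(405² − 2 × 290×10⁶/(0.85 × 35.3 × 485)) = 52.62 mm.
A_s = 0.85 f'_c a b / f_y = 0.85 × 35.3 × 52.62 × 485 / 420 = 1823.2 mm².

A_s ≈ 1820 mm²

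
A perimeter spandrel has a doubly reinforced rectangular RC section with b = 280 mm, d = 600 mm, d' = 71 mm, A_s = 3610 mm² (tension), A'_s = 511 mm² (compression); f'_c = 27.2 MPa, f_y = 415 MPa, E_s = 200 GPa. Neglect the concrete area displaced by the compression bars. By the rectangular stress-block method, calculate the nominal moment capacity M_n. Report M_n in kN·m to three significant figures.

Assume both tension and compression steel yield.
Net tension couple steel: A_s − A'_s = 3099 mm².
a = (A_s − A'_s) f_y / (0.85 f'_c b) = 1286085/(0.85 × 27.2 × 280) = 198.67 mm.
c = a/β₁ = 198.67/0.85 = 233.73 mm; ε'_s = 0.003(c − d')/c = 0.0021 ≥ f_y/E_s = 0.0021, so compression steel does yield.
M_n = (A_s − A'_s) f_y (d − a/2) + A'_s f_y (d − d') = [1286085 × (600 − 99.335) + 212065 × (600 − 71)] × 10⁻⁶ = 643.90 + 112.18 = 756.08 kN·m.

M_n ≈ 756 kN·m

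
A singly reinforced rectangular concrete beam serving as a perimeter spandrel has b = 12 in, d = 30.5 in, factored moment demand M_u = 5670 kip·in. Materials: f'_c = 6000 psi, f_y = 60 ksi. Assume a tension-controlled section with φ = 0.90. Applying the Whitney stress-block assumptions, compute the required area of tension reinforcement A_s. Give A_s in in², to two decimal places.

M_n = M_u/φ = 5670/0.90 = 6300 kip·in.
From M_n = 0.85 f'_c a b (d − a/2):
a = d − √(d² − 2M_n/(0.85 f'_c b)) = 30.5 − √(30.5² − 2 × 6300/(0.85 × 6 × 12)) = 3.586 in.
A_s = 0.85 f'_c a b / f_y = 0.85 × 6 × 3.586 × 12 / 60 = 3.658 in².

A_s ≈ 3.66 in²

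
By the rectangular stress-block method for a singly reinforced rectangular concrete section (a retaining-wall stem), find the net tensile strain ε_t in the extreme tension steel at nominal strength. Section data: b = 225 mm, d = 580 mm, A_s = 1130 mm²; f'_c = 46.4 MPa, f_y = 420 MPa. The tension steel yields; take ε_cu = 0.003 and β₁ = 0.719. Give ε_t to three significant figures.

a = A_s f_y/(0.85 f'_c b) = 53.48 mm.
β₁ = 0.719, so c = a/β₁ = 53.48/0.719 = 74.38 mm.
From the linear strain diagram with ε_cu = 0.003: ε_t = 0.003 (d − c)/c = 0.003 × (580 − 74.38)/74.38 = 0.0204.
Since ε_t ≥ 0.005, the section is tension-controlled.

ε_t ≈ 0.0204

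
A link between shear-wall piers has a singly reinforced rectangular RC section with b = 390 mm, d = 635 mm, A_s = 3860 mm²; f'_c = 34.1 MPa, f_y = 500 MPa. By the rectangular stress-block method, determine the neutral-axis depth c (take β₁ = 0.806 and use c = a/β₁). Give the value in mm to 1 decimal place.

T = A_s f_y = 3860 × 500 = 1930000 N = 1930 kN.
Setting C = 0.85 f'_c a b equal to T: a = 1930000/(0.85 × 34.1 × 390) = 170.734 mm.
With β₁ = 0.806, c = a/β₁ = 170.734/0.806 = 211.8 mm.

c ≈ 211.8 mm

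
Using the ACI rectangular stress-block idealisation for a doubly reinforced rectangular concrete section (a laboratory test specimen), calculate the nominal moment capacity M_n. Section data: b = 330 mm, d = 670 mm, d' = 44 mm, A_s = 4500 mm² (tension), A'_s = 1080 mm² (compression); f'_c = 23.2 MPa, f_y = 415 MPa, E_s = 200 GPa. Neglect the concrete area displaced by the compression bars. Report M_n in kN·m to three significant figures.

M_n ≈ 1080 kN·m

Assume both tension and compression steel yield.
Net tension couple steel: A_s − A'_s = 3420 mm².
a = (A_s − A'_s) f_y / (0.85 f'_c b) = 1419300/(0.85 × 23.2 × 330) = 218.10 mm.
c = a/β₁ = 218.10/0.85 = 256.59 mm; ε'_s = 0.003(c − d')/c = 0.0025 ≥ f_y/E_s = 0.0021, so compression steel does yield.
M_n = (A_s − A'_s) f_y (d − a/2) + A'_s f_y (d − d') = [1419300 × (670 − 109.05) + 448200 × (670 − 44)] × 10⁻⁶ = 796.16 + 280.57 = 1076.73 kN·m.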